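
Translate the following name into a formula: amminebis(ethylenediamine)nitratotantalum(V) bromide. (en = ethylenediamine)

[Ta(en)2(NH3)(NO3)]Br4

Ligands: 2 ethylenediamine (en, neutral), 1 ammine (NH3, neutral), 1 nitrato (NO3, -1). Ligand charge sum = -1.
Charge balance with bromide (-1) requires 1 complex ion per 4 bromide.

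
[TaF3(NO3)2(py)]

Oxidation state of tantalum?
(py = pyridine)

+5

No counter-ion: the bracketed complex is neutral.
Ligand charges: 1×py neutral; 3×F = -3; 2×NO3 = -2; sum -5.
Ta + (-5) = 0 ⇒ Ta is +5.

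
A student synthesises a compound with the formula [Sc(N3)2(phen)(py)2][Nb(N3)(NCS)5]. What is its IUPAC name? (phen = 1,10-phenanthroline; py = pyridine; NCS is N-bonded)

Both ions are complex: the cation is named first with the plain metal name, the anion second with the -ate form; each ion's ligands are alphabetised independently.
Scandium is always +3 in its complexes; the cation's ligand charges sum to -2, so the complex cation is 1+.
A 1:1 salt means the anion carries the equal and opposite charge, 1−.
Anion: ligand charges sum to -6; for the ion to be 1−, Nb = +5.

diazido(1,10-phenanthroline)bis(pyridine)scandium(III) azidopentaisothiocyanatoniobate(V)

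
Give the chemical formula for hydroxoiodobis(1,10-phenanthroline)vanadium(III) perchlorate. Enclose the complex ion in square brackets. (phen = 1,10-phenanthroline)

Ligands: 1 hydroxo (OH, -1), 1 iodo (I, -1), 2 1,10-phenanthroline (phen, neutral). Ligand charge sum = -2.
With V in oxidation state +3, the complex ion is [V...]^1+.
Charge balance with perchlorate (-1) requires 1 complex ion per 1 perchlorate.

[VI(OH)(phen)2]ClO4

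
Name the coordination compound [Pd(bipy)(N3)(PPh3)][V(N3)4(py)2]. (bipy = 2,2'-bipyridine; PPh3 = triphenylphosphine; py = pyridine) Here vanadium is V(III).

Both ions are complex: the cation is named first with the plain metal name, the anion second with the -ate form; each ion's ligands are alphabetised independently.
V is given as +3; the anion's ligand charges sum to -4, so the complex anion is 1−.
A 1:1 salt means the cation carries the equal and opposite charge, 1+.
Cation: ligand charges sum to -1; for the ion to be 1+, Pd = +2.

azido(2,2'-bipyridine)(triphenylphosphine)palladium(II) tetraazidobis(pyridine)vanadate(III)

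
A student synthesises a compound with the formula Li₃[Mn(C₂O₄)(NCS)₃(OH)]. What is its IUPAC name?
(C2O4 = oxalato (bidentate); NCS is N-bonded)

lithium hydroxotriisothiocyanatooxalatomanganate(III)

The 3 lithium counter-ions carry a total charge of +3, so each complex ion is 3−.
Ligand charges: 1×oxalato (-2 each), 3×isothiocyanato (-1 each), 1×hydroxo (-1 each); total -6. So Mn + (-6) = 3−, giving Mn = +3.
The complex ion is anionic, so manganese takes the -ate form manganate(III).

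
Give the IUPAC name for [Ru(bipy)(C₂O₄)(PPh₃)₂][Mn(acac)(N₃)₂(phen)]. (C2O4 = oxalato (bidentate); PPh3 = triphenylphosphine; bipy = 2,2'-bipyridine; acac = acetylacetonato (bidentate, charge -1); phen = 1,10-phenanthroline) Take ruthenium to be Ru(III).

Both ions are complex: the cation is named first with the plain metal name, the anion second with the -ate form; each ion's ligands are alphabetised independently.
Ru is given as +3; the cation's ligand charges sum to -2, so the complex cation is 1+.
A 1:1 salt means the anion carries the equal and opposite charge, 1−.
Anion: ligand charges sum to -3; for the ion to be 1−, Mn = +2.

(2,2'-bipyridine)oxalatobis(triphenylphosphine)ruthenium(III) (acetylacetonato)diazido(1,10-phenanthroline)manganate(II)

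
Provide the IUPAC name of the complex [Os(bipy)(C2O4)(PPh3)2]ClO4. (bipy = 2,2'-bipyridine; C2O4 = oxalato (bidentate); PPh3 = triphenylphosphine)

(2,2'-bipyridine)oxalatobis(triphenylphosphine)osmium(III) perchlorate

The 1 perchlorate counter-ion carries a total charge of -1, so each complex ion is 1+.
Ligand charges: 1×2,2'-bipyridine (neutral), 1×oxalato (-2 each), 2×triphenylphosphine (neutral); total -2. So Os + (-2) = 1+, giving Os = +3.
Ligands are named alphabetically: bipyridine before oxalato before triphenylphosphine.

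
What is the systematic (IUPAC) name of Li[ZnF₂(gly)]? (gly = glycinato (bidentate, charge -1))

The 1 lithium counter-ion carries a total charge of +1, so each complex ion is 1−.
Ligand charges: 2×fluoro (-1 each), 1×glycinato (-1 each); total -3. So Zn + (-3) = 1−, giving Zn = +2.
Ligands are named alphabetically: fluoro before glycinato.
The complex ion is anionic, so zinc takes the -ate form zincate(II).

lithium difluoro(glycinato)zincate(II)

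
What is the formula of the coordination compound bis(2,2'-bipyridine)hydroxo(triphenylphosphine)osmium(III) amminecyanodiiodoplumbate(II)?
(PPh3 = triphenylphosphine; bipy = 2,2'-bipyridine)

[Os(bipy)2(OH)(PPh3)][Pb(CN)I2(NH3)]2

Cation [Os…]: ligand charges -1, Os(III) ⇒ ion charge 2+.
Anion [Pb…]: ligand charges -3, Pb(II) ⇒ ion charge 1−.
One 2+ cation requires 2 of the 1− anion.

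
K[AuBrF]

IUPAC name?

The 1 potassium counter-ion carries a total charge of +1, so each complex ion is 1−.
Ligand charges: 1×fluoro (-1 each), 1×bromo (-1 each); total -2. So Au + (-2) = 1−, giving Au = +1.
The complex ion is anionic, so gold takes the -ate form aurate(I).

potassium bromofluoroaurate(I)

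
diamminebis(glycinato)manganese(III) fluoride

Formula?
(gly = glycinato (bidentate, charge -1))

[Mn(gly)2(NH3)2]F

Ligands: 2 ammine (NH3, neutral), 2 glycinato (gly, -1). Ligand charge sum = -2.
Charge balance with fluoride (-1) requires 1 complex ion per 1 fluoride.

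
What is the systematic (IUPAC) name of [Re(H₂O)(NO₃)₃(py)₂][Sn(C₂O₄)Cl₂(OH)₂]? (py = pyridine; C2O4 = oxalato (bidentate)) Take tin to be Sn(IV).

aquatrinitratobis(pyridine)rhenium(V) dichlorodihydroxooxalatostannate(IV)

Both ions are complex: the cation is named first with the plain metal name, the anion second with the -ate form; each ion's ligands are alphabetised independently.
Sn is given as +4; the anion's ligand charges sum to -6, so the complex anion is 2−.
A 1:1 salt means the cation carries the equal and opposite charge, 2+.
Cation: ligand charges sum to -3; for the ion to be 2+, Re = +5.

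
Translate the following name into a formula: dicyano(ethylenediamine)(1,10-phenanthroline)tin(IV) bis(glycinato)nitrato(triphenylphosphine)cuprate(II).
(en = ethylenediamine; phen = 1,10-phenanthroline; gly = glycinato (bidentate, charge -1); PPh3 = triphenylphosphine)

Cation [Sn…]: ligand charges -2, Sn(IV) ⇒ ion charge 2+.
Anion [Cu…]: ligand charges -3, Cu(II) ⇒ ion charge 1−.

[Sn(CN)2(en)(phen)][Cu(gly)2(NO3)(PPh3)]2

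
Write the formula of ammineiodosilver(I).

[AgI(NH3)]

Ligands: 1 ammine (NH3, neutral), 1 iodo (I, -1). Ligand charge sum = -1.
With Ag in oxidation state +1, the complex ion is [Ag...].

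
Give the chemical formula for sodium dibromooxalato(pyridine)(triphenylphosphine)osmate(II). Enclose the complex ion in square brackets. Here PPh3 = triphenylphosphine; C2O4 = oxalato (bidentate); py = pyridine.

Ligands: 2 bromo (Br, -1), 1 triphenylphosphine (PPh3, neutral), 1 oxalato (C2O4, -2), 1 pyridine (py, neutral). Ligand charge sum = -4.
With Os in oxidation state +2, the complex ion is [Os...]^2−.
Charge balance with sodium (+1) requires 1 complex ion per 2 sodium.

Na2[OsBr2(C2O4)(PPh3)(py)]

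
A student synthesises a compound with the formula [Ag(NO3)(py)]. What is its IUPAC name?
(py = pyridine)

There is no counter-ion, so the complex is neutral overall.
Ligand charges: 1×pyridine (neutral), 1×nitrato (-1 each); total -1. So Ag + (-1) = 0, giving Ag = +1.
Ligands are named alphabetically: nitrato before pyridine.

nitrato(pyridine)silver(I)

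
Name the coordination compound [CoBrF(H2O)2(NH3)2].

There is no counter-ion, so the complex is neutral overall.
Ligand charges: 2×aqua (neutral), 2×ammine (neutral), 1×fluoro (-1 each), 1×bromo (-1 each); total -2. So Co + (-2) = 0, giving Co = +2.
Ligands are named alphabetically: ammine before aqua before bromo before fluoro.

diamminediaquabromofluorocobalt(II)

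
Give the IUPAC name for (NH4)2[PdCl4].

ammonium tetrachloropalladate(II)

The 2 ammonium counter-ions carry a total charge of +2, so each complex ion is 2−.
Ligand charges: 4×chloro (-1 each); total -4. So Pd + (-4) = 2−, giving Pd = +2.
The complex ion is anionic, so palladium takes the -ate form palladate(II).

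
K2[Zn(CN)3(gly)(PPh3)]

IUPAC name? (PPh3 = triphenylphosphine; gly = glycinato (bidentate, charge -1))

potassium tricyano(glycinato)(triphenylphosphine)zincate(II)

The 2 potassium counter-ions carry a total charge of +2, so each complex ion is 2−.
Ligand charges: 1×triphenylphosphine (neutral), 3×cyano (-1 each), 1×glycinato (-1 each); total -4. So Zn + (-4) = 2−, giving Zn = +2.
Ligands are named alphabetically: cyano before glycinato before triphenylphosphine.
The complex ion is anionic, so zinc takes the -ate form zincate(II).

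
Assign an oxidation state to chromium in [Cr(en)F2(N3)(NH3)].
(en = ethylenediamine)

+3

No counter-ion: the bracketed complex is neutral.
Ligand charges: 2×F = -2; 1×N3 = -1; 1×en neutral; 1×NH3 neutral; sum -3.
Cr + (-3) = 0 ⇒ Cr is +3.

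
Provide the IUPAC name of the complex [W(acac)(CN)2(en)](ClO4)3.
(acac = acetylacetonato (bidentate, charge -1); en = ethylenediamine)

The 3 perchlorate counter-ions carry a total charge of -3, so each complex ion is 3+.
Ligand charges: 1×acetylacetonato (-1 each), 1×ethylenediamine (neutral), 2×cyano (-1 each); total -3. So W + (-3) = 3+, giving W = +6.
Ligands are named alphabetically: acetylacetonato before cyano before ethylenediamine.

(acetylacetonato)dicyano(ethylenediamine)tungsten(VI) perchlorate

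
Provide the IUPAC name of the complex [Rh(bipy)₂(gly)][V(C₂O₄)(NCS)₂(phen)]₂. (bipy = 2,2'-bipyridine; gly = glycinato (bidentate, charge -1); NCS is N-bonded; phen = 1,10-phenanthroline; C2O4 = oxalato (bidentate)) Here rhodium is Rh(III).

Both ions are complex: the cation is named first with the plain metal name, the anion second with the -ate form; each ion's ligands are alphabetised independently.
Rh is given as +3; the cation's ligand charges sum to -1, so the complex cation is 2+.
With 2 anions per cation, each anion must be 2/2 = 1−.
Anion: ligand charges sum to -4; for the ion to be 1−, V = +3.

bis(2,2'-bipyridine)(glycinato)rhodium(III) diisothiocyanatooxalato(1,10-phenanthroline)vanadate(III)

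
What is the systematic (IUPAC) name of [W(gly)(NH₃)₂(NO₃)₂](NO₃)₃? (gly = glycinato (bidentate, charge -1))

diammine(glycinato)dinitratotungsten(VI) nitrate

The 3 nitrate counter-ions carry a total charge of -3, so each complex ion is 3+.
Ligand charges: 1×glycinato (-1 each), 2×ammine (neutral), 2×nitrato (-1 each); total -3. So W + (-3) = 3+, giving W = +6.
Ligands are named alphabetically: ammine before glycinato before nitrato.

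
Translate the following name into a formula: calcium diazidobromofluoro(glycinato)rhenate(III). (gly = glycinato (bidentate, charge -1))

Ca[ReBrF(gly)(N3)2]

Ligands: 1 glycinato (gly, -1), 1 fluoro (F, -1), 1 bromo (Br, -1), 2 azido (N3, -1). Ligand charge sum = -5.
With Re in oxidation state +3, the complex ion is [Re...]^2−.
Charge balance with calcium (+2) requires 1 complex ion per 1 calcium.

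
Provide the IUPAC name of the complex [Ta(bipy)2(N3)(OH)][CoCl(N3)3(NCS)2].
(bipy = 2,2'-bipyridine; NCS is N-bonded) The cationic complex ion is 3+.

azidobis(2,2'-bipyridine)hydroxotantalum(V) triazidochlorodiisothiocyanatocobaltate(III)

Both ions are complex: the cation is named first with the plain metal name, the anion second with the -ate form; each ion's ligands are alphabetised independently.
The complex cation is given as 3+; its ligand charges sum to -2, so Ta = +5.
A 1:1 salt means the anion carries the equal and opposite charge, 3−.
Anion: ligand charges sum to -6; for the ion to be 3−, Co = +3.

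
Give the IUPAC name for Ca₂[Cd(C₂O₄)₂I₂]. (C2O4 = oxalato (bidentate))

The 2 calcium counter-ions carry a total charge of +4, so each complex ion is 4−.
Ligand charges: 2×oxalato (-2 each), 2×iodo (-1 each); total -6. So Cd + (-6) = 4−, giving Cd = +2.
Ligands are named alphabetically: iodo before oxalato.
The complex ion is anionic, so cadmium takes the -ate form cadmate(II).

calcium diiododioxalatocadmate(II)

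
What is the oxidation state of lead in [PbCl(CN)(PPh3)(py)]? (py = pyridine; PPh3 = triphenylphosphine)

No counter-ion: the bracketed complex is neutral.
Ligand charges: 1×Cl = -1; 1×CN = -1; 1×py neutral; 1×PPh3 neutral; sum -2.
Pb + (-2) = 0 ⇒ Pb is +2.

+2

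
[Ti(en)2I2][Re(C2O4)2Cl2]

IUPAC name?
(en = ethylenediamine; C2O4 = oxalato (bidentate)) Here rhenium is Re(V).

bis(ethylenediamine)diiodotitanium(III) dichlorodioxalatorhenate(V)

Re is given as +5; the anion's ligand charges sum to -6, so the complex anion is 1−.
A 1:1 salt means the cation carries the equal and opposite charge, 1+.
Cation: ligand charges sum to -2; for the ion to be 1+, Ti = +3.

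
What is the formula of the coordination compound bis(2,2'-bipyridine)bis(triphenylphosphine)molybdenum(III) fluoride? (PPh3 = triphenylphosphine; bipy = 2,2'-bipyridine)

[Mo(bipy)2(PPh3)2]F3

Ligands: 2 triphenylphosphine (PPh3, neutral), 2 2,2'-bipyridine (bipy, neutral). Ligand charge sum = 0.
With Mo in oxidation state +3, the complex ion is [Mo...]^3+.
Charge balance with fluoride (-1) requires 1 complex ion per 3 fluoride.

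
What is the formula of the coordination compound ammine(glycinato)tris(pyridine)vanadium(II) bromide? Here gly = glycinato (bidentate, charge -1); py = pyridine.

Ligands: 1 glycinato (gly, -1), 1 ammine (NH3, neutral), 3 pyridine (py, neutral). Ligand charge sum = -1.
With V in oxidation state +2, the complex ion is [V...]^1+.
Charge balance with bromide (-1) requires 1 complex ion per 1 bromide.

[V(gly)(NH3)(py)3]Br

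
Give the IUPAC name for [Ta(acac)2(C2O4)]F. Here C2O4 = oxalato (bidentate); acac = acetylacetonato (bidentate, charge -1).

bis(acetylacetonato)oxalatotantalum(V) fluoride

The 1 fluoride counter-ion carries a total charge of -1, so each complex ion is 1+.
Ligand charges: 1×oxalato (-2 each), 2×acetylacetonato (-1 each); total -4. So Ta + (-4) = 1+, giving Ta = +5.
Ligands are named alphabetically: acetylacetonato before oxalato.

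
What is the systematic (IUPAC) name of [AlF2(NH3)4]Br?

tetraamminedifluoroaluminium(III) bromide

The 1 bromide counter-ion carries a total charge of -1, so each complex ion is 1+.
Ligand charges: 2×fluoro (-1 each), 4×ammine (neutral); total -2. So Al + (-2) = 1+, giving Al = +3.
Ligands are named alphabetically: ammine before fluoro.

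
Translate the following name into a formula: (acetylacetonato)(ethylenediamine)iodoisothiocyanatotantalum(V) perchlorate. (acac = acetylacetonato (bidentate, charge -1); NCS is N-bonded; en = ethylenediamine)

[Ta(acac)(en)I(NCS)](ClO4)2

Ligands: 1 acetylacetonato (acac, -1), 1 iodo (I, -1), 1 isothiocyanato (NCS, -1), 1 ethylenediamine (en, neutral). Ligand charge sum = -3.
Charge balance with perchlorate (-1) requires 1 complex ion per 2 perchlorate.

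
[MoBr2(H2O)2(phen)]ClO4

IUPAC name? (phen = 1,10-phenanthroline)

diaquadibromo(1,10-phenanthroline)molybdenum(III) perchlorate

The 1 perchlorate counter-ion carries a total charge of -1, so each complex ion is 1+.
Ligand charges: 1×1,10-phenanthroline (neutral), 2×aqua (neutral), 2×bromo (-1 each); total -2. So Mo + (-2) = 1+, giving Mo = +3.
Ligands are named alphabetically: aqua before bromo before phenanthroline.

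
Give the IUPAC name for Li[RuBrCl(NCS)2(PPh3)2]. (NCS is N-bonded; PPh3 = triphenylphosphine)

lithium bromochlorodiisothiocyanatobis(triphenylphosphine)ruthenate(III)

The 1 lithium counter-ion carries a total charge of +1, so each complex ion is 1−.
Ligand charges: 2×isothiocyanato (-1 each), 1×bromo (-1 each), 2×triphenylphosphine (neutral), 1×chloro (-1 each); total -4. So Ru + (-4) = 1−, giving Ru = +3.
The complex ion is anionic, so ruthenium takes the -ate form ruthenate(III).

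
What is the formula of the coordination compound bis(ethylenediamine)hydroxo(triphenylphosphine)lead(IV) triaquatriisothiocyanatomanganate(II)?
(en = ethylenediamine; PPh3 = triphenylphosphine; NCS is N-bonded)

[Pb(en)2(OH)(PPh3)][Mn(H2O)3(NCS)3]3

Cation [Pb…]: ligand charges -1, Pb(IV) ⇒ ion charge 3+.
Anion [Mn…]: ligand charges -3, Mn(II) ⇒ ion charge 1−.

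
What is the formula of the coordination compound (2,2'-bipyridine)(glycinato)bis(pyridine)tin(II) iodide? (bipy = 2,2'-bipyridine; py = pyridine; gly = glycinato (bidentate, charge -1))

Ligands: 1 2,2'-bipyridine (bipy, neutral), 2 pyridine (py, neutral), 1 glycinato (gly, -1). Ligand charge sum = -1.
Charge balance with iodide (-1) requires 1 complex ion per 1 iodide.

[Sn(bipy)(gly)(py)2]I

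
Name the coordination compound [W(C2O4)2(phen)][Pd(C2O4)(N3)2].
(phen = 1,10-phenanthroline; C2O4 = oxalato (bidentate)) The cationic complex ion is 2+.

dioxalato(1,10-phenanthroline)tungsten(VI) diazidooxalatopalladate(II)

The complex cation is given as 2+; its ligand charges sum to -4, so W = +6.
A 1:1 salt means the anion carries the equal and opposite charge, 2−.
Anion: ligand charges sum to -4; for the ion to be 2−, Pd = +2.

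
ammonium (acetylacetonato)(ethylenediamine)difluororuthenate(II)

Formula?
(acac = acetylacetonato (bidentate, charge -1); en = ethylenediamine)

NH4[Ru(acac)(en)F2]

Ligands: 2 fluoro (F, -1), 1 acetylacetonato (acac, -1), 1 ethylenediamine (en, neutral). Ligand charge sum = -3.
Charge balance with ammonium (+1) requires 1 complex ion per 1 ammonium.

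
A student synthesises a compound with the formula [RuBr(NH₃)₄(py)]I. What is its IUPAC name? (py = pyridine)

tetraamminebromo(pyridine)ruthenium(II) iodide

The 1 iodide counter-ion carries a total charge of -1, so each complex ion is 1+.
Ligand charges: 1×pyridine (neutral), 1×bromo (-1 each), 4×ammine (neutral); total -1. So Ru + (-1) = 1+, giving Ru = +2.
Ligands are named alphabetically: ammine before bromo before pyridine.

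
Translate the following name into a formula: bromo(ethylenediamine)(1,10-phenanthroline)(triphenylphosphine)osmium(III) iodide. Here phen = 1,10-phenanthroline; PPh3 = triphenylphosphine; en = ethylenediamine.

[OsBr(en)(phen)(PPh3)]I2

Ligands: 1 1,10-phenanthroline (phen, neutral), 1 triphenylphosphine (PPh3, neutral), 1 bromo (Br, -1), 1 ethylenediamine (en, neutral). Ligand charge sum = -1.
Charge balance with iodide (-1) requires 1 complex ion per 2 iodide.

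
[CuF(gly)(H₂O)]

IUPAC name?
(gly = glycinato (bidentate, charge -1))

aquafluoro(glycinato)copper(II)

There is no counter-ion, so the complex is neutral overall.
Ligand charges: 1×aqua (neutral), 1×fluoro (-1 each), 1×glycinato (-1 each); total -2. So Cu + (-2) = 0, giving Cu = +2.
Ligands are named alphabetically: aqua before fluoro before glycinato.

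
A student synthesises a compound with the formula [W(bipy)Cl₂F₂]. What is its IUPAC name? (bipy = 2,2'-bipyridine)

(2,2'-bipyridine)dichlorodifluorotungsten(IV)

There is no counter-ion, so the complex is neutral overall.
Ligand charges: 2×fluoro (-1 each), 2×chloro (-1 each), 1×2,2'-bipyridine (neutral); total -4. So W + (-4) = 0, giving W = +4.
Ligands are named alphabetically: bipyridine before chloro before fluoro.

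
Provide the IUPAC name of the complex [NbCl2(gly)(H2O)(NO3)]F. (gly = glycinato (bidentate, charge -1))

The 1 fluoride counter-ion carries a total charge of -1, so each complex ion is 1+.
Ligand charges: 1×aqua (neutral), 1×glycinato (-1 each), 1×nitrato (-1 each), 2×chloro (-1 each); total -4. So Nb + (-4) = 1+, giving Nb = +5.
Ligands are named alphabetically: aqua before chloro before glycinato before nitrato.

aquadichloro(glycinato)nitratoniobium(V) fluoride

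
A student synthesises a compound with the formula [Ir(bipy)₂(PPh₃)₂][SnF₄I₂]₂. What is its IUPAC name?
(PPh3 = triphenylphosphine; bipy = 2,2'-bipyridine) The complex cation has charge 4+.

Both ions are complex: the cation is named first with the plain metal name, the anion second with the -ate form; each ion's ligands are alphabetised independently.
The complex cation is given as 4+; its ligand charges sum to 0, so Ir = +4.
With 2 anions per cation, each anion must be 4/2 = 2−.
Anion: ligand charges sum to -6; for the ion to be 2−, Sn = +4.

bis(2,2'-bipyridine)bis(triphenylphosphine)iridium(IV) tetrafluorodiiodostannate(IV)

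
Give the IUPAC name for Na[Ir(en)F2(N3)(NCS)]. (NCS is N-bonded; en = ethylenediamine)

sodium azido(ethylenediamine)difluoroisothiocyanatoiridate(III)

The 1 sodium counter-ion carries a total charge of +1, so each complex ion is 1−.
Ligand charges: 1×isothiocyanato (-1 each), 2×fluoro (-1 each), 1×azido (-1 each), 1×ethylenediamine (neutral); total -4. So Ir + (-4) = 1−, giving Ir = +3.
Ligands are named alphabetically: azido before ethylenediamine before fluoro before isothiocyanato.
The complex ion is anionic, so iridium takes the -ate form iridate(III).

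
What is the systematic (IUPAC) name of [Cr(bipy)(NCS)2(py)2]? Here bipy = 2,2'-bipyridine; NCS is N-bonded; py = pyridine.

(2,2'-bipyridine)diisothiocyanatobis(pyridine)chromium(II)

There is no counter-ion, so the complex is neutral overall.
Ligand charges: 1×2,2'-bipyridine (neutral), 2×isothiocyanato (-1 each), 2×pyridine (neutral); total -2. So Cr + (-2) = 0, giving Cr = +2.
Ligands are named alphabetically: bipyridine before isothiocyanato before pyridine.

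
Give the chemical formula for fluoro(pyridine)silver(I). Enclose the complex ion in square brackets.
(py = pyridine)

[AgF(py)]

Ligands: 1 pyridine (py, neutral), 1 fluoro (F, -1). Ligand charge sum = -1.
With Ag in oxidation state +1, the complex ion is [Ag...].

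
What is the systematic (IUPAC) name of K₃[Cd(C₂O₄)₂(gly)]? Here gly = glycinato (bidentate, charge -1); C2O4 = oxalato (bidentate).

potassium (glycinato)dioxalatocadmate(II)

The 3 potassium counter-ions carry a total charge of +3, so each complex ion is 3−.
Ligand charges: 1×glycinato (-1 each), 2×oxalato (-2 each); total -5. So Cd + (-5) = 3−, giving Cd = +2.
Ligands are named alphabetically: glycinato before oxalato.
The complex ion is anionic, so cadmium takes the -ate form cadmate(II).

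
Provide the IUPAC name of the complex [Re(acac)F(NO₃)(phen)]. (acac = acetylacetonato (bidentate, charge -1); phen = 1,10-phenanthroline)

There is no counter-ion, so the complex is neutral overall.
Ligand charges: 1×fluoro (-1 each), 1×nitrato (-1 each), 1×acetylacetonato (-1 each), 1×1,10-phenanthroline (neutral); total -3. So Re + (-3) = 0, giving Re = +3.
Ligands are named alphabetically: acetylacetonato before fluoro before nitrato before phenanthroline.

(acetylacetonato)fluoronitrato(1,10-phenanthroline)rhenium(III)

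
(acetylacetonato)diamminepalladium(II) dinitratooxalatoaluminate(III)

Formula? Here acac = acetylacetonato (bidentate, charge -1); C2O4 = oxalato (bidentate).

[Pd(acac)(NH3)2][Al(C2O4)(NO3)2]

Cation [Pd…]: ligand charges -1, Pd(II) ⇒ ion charge 1+.
Anion [Al…]: ligand charges -4, Al(III) ⇒ ion charge 1−.
One 1+ cation balances one 1− anion.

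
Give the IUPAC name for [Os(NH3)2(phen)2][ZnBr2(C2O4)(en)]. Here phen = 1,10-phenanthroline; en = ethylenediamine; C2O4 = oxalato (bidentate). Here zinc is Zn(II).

diamminebis(1,10-phenanthroline)osmium(II) dibromo(ethylenediamine)oxalatozincate(II)

Both ions are complex: the cation is named first with the plain metal name, the anion second with the -ate form; each ion's ligands are alphabetised independently.
Zn is given as +2; the anion's ligand charges sum to -4, so the complex anion is 2−.
A 1:1 salt means the cation carries the equal and opposite charge, 2+.
Cation: ligand charges sum to 0; for the ion to be 2+, Os = +2.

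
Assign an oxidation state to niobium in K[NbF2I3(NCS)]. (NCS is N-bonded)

+5

1 potassium outside the brackets (+1 each) → the complex ion is 1−.
Ligand charges: 3×I = -3; 1×NCS = -1; 2×F = -2; sum -6.
Nb + (-6) = 1− ⇒ Nb is +5.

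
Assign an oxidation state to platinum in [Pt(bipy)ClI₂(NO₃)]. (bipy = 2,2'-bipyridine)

No counter-ion: the bracketed complex is neutral.
Ligand charges: 1×Cl = -1; 2×I = -2; 1×NO3 = -1; 1×bipy neutral; sum -4.
Pt + (-4) = 0 ⇒ Pt is +4.

+4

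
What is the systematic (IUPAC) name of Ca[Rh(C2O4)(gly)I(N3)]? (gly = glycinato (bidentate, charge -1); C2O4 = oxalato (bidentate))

The 1 calcium counter-ion carries a total charge of +2, so each complex ion is 2−.
Ligand charges: 1×glycinato (-1 each), 1×oxalato (-2 each), 1×azido (-1 each), 1×iodo (-1 each); total -5. So Rh + (-5) = 2−, giving Rh = +3.
Ligands are named alphabetically: azido before glycinato before iodo before oxalato.
The complex ion is anionic, so rhodium takes the -ate form rhodate(III).

calcium azido(glycinato)iodooxalatorhodate(III)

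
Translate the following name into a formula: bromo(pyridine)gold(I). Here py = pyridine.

Ligands: 1 bromo (Br, -1), 1 pyridine (py, neutral). Ligand charge sum = -1.
With Au in oxidation state +1, the complex ion is [Au...].

[AuBr(py)]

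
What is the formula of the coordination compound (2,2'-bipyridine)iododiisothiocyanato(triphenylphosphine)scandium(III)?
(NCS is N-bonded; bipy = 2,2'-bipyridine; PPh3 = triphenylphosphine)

Ligands: 2 isothiocyanato (NCS, -1), 1 2,2'-bipyridine (bipy, neutral), 1 iodo (I, -1), 1 triphenylphosphine (PPh3, neutral). Ligand charge sum = -3.
With Sc in oxidation state +3, the complex ion is [Sc...].

[Sc(bipy)I(NCS)2(PPh3)]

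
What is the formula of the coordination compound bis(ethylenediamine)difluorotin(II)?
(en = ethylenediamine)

Ligands: 2 fluoro (F, -1), 2 ethylenediamine (en, neutral). Ligand charge sum = -2.
With Sn in oxidation state +2, the complex ion is [Sn...].

[Sn(en)2F2]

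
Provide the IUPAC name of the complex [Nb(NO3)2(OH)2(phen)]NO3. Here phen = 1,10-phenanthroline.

The 1 nitrate counter-ion carries a total charge of -1, so each complex ion is 1+.
Ligand charges: 2×hydroxo (-1 each), 1×1,10-phenanthroline (neutral), 2×nitrato (-1 each); total -4. So Nb + (-4) = 1+, giving Nb = +5.
Ligands are named alphabetically: hydroxo before nitrato before phenanthroline.

dihydroxodinitrato(1,10-phenanthroline)niobium(V) nitrate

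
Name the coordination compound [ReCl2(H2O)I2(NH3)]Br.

The 1 bromide counter-ion carries a total charge of -1, so each complex ion is 1+.
Ligand charges: 2×chloro (-1 each), 1×ammine (neutral), 1×aqua (neutral), 2×iodo (-1 each); total -4. So Re + (-4) = 1+, giving Re = +5.
Ligands are named alphabetically: ammine before aqua before chloro before iodo.

ammineaquadichlorodiiodorhenium(V) bromide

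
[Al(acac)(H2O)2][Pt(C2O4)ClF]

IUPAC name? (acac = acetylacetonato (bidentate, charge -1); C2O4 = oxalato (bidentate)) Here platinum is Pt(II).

Both ions are complex: the cation is named first with the plain metal name, the anion second with the -ate form; each ion's ligands are alphabetised independently.
Pt is given as +2; the anion's ligand charges sum to -4, so the complex anion is 2−.
A 1:1 salt means the cation carries the equal and opposite charge, 2+.
Cation: ligand charges sum to -1; for the ion to be 2+, Al = +3.

(acetylacetonato)diaquaaluminium(III) chlorofluorooxalatoplatinate(II)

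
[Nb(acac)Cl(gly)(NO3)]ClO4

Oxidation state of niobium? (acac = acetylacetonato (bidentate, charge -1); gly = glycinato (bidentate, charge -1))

+5

1 perchlorate outside the brackets (-1 each) → the complex ion is 1+.
Ligand charges: 1×acac = -1; 1×NO3 = -1; 1×gly = -1; 1×Cl = -1; sum -4.
Nb + (-4) = 1+ ⇒ Nb is +5.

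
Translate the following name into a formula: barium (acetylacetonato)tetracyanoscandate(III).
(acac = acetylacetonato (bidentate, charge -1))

Ba[Sc(acac)(CN)4]

Ligands: 1 acetylacetonato (acac, -1), 4 cyano (CN, -1). Ligand charge sum = -5.
With Sc in oxidation state +3, the complex ion is [Sc...]^2−.
Charge balance with barium (+2) requires 1 complex ion per 1 barium.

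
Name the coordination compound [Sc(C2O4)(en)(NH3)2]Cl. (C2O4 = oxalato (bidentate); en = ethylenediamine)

diammine(ethylenediamine)oxalatoscandium(III) chloride

The 1 chloride counter-ion carries a total charge of -1, so each complex ion is 1+.
Ligand charges: 1×oxalato (-2 each), 1×ethylenediamine (neutral), 2×ammine (neutral); total -2. So Sc + (-2) = 1+, giving Sc = +3.
Ligands are named alphabetically: ammine before ethylenediamine before oxalato.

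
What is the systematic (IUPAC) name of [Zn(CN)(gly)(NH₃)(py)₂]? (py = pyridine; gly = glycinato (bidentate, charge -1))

There is no counter-ion, so the complex is neutral overall.
Ligand charges: 1×ammine (neutral), 2×pyridine (neutral), 1×cyano (-1 each), 1×glycinato (-1 each); total -2. So Zn + (-2) = 0, giving Zn = +2.
Ligands are named alphabetically: ammine before cyano before glycinato before pyridine.

amminecyano(glycinato)bis(pyridine)zinc(II)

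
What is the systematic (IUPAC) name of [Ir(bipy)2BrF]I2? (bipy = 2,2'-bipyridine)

bis(2,2'-bipyridine)bromofluoroiridium(IV) iodide

The 2 iodide counter-ions carry a total charge of -2, so each complex ion is 2+.
Ligand charges: 1×fluoro (-1 each), 2×2,2'-bipyridine (neutral), 1×bromo (-1 each); total -2. So Ir + (-2) = 2+, giving Ir = +4.
Ligands are named alphabetically: bipyridine before bromo before fluoro.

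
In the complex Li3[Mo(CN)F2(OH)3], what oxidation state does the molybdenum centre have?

+3

3 lithium outside the brackets (+1 each) → the complex ion is 3−.
Ligand charges: 3×OH = -3; 1×CN = -1; 2×F = -2; sum -6.
Mo + (-6) = 3− ⇒ Mo is +3.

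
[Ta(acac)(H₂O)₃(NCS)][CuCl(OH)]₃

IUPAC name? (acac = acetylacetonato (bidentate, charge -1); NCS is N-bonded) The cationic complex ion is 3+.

Both ions are complex: the cation is named first with the plain metal name, the anion second with the -ate form; each ion's ligands are alphabetised independently.
The complex cation is given as 3+; its ligand charges sum to -2, so Ta = +5.
With 3 anions per cation, each anion must be 3/3 = 1−.
Anion: ligand charges sum to -2; for the ion to be 1−, Cu = +1.

(acetylacetonato)triaquaisothiocyanatotantalum(V) chlorohydroxocuprate(I)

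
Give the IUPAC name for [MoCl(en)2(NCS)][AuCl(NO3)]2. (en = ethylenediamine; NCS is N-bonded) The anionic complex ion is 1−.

Both ions are complex: the cation is named first with the plain metal name, the anion second with the -ate form; each ion's ligands are alphabetised independently.
The complex anion is given as 1−; its ligand charges sum to -2, so Au = +1.
With 2 anions per cation, the cation must be 2×1 = 2+.
Cation: ligand charges sum to -2; for the ion to be 2+, Mo = +4.

chlorobis(ethylenediamine)isothiocyanatomolybdenum(IV) chloronitratoaurate(I)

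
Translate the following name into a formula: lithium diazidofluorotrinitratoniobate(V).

Li[NbF(N3)2(NO3)3]

Ligands: 3 nitrato (NO3, -1), 2 azido (N3, -1), 1 fluoro (F, -1). Ligand charge sum = -6.
With Nb in oxidation state +5, the complex ion is [Nb...]^1−.
Charge balance with lithium (+1) requires 1 complex ion per 1 lithium.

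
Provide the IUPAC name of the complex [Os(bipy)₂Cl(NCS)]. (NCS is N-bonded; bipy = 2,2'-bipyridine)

There is no counter-ion, so the complex is neutral overall.
Ligand charges: 1×isothiocyanato (-1 each), 2×2,2'-bipyridine (neutral), 1×chloro (-1 each); total -2. So Os + (-2) = 0, giving Os = +2.
Ligands are named alphabetically: bipyridine before chloro before isothiocyanato.

bis(2,2'-bipyridine)chloroisothiocyanatoosmium(II)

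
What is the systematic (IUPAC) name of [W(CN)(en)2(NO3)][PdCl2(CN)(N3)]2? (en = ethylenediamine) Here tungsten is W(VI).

Both ions are complex: the cation is named first with the plain metal name, the anion second with the -ate form; each ion's ligands are alphabetised independently.
W is given as +6; the cation's ligand charges sum to -2, so the complex cation is 4+.
With 2 anions per cation, each anion must be 4/2 = 2−.
Anion: ligand charges sum to -4; for the ion to be 2−, Pd = +2.

cyanobis(ethylenediamine)nitratotungsten(VI) azidodichlorocyanopalladate(II)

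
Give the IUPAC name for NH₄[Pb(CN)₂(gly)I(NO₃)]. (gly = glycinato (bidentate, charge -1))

ammonium dicyano(glycinato)iodonitratoplumbate(IV)

The 1 ammonium counter-ion carries a total charge of +1, so each complex ion is 1−.
Ligand charges: 2×cyano (-1 each), 1×nitrato (-1 each), 1×glycinato (-1 each), 1×iodo (-1 each); total -5. So Pb + (-5) = 1−, giving Pb = +4.
Ligands are named alphabetically: cyano before glycinato before iodo before nitrato.
The complex ion is anionic, so lead takes the -ate form plumbate(IV).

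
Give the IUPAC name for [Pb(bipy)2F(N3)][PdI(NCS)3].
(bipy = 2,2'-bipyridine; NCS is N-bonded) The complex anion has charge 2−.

Both ions are complex: the cation is named first with the plain metal name, the anion second with the -ate form; each ion's ligands are alphabetised independently.
The complex anion is given as 2−; its ligand charges sum to -4, so Pd = +2.
A 1:1 salt means the cation carries the equal and opposite charge, 2+.
Cation: ligand charges sum to -2; for the ion to be 2+, Pb = +4.

azidobis(2,2'-bipyridine)fluorolead(IV) iodotriisothiocyanatopalladate(II)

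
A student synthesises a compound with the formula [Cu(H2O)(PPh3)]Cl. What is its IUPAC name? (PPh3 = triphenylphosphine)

aqua(triphenylphosphine)copper(I) chloride

The 1 chloride counter-ion carries a total charge of -1, so each complex ion is 1+.
Ligand charges: 1×aqua (neutral), 1×triphenylphosphine (neutral); total 0. So Cu + (0) = 1+, giving Cu = +1.
Ligands are named alphabetically: aqua before triphenylphosphine.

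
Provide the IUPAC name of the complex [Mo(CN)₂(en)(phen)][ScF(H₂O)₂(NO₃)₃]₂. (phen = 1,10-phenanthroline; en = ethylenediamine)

dicyano(ethylenediamine)(1,10-phenanthroline)molybdenum(IV) diaquafluorotrinitratoscandate(III)

Scandium is always +3 in its complexes; the anion's ligand charges sum to -4, so the complex anion is 1−.
With 2 anions per cation, the cation must be 2×1 = 2+.
Cation: ligand charges sum to -2; for the ion to be 2+, Mo = +4.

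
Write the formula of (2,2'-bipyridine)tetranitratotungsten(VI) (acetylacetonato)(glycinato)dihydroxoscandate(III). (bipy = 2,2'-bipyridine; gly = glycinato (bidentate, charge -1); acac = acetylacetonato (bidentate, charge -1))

[W(bipy)(NO3)4][Sc(acac)(gly)(OH)2]2

Cation [W…]: ligand charges -4, W(VI) ⇒ ion charge 2+.
Anion [Sc…]: ligand charges -4, Sc(III) ⇒ ion charge 1−.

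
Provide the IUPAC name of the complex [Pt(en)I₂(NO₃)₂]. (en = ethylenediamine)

(ethylenediamine)diiododinitratoplatinum(IV)

There is no counter-ion, so the complex is neutral overall.
Ligand charges: 2×iodo (-1 each), 2×nitrato (-1 each), 1×ethylenediamine (neutral); total -4. So Pt + (-4) = 0, giving Pt = +4.
Ligands are named alphabetically: ethylenediamine before iodo before nitrato.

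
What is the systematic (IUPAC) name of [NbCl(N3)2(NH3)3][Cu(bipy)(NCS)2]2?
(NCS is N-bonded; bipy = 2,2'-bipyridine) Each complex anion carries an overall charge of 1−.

Both ions are complex: the cation is named first with the plain metal name, the anion second with the -ate form; each ion's ligands are alphabetised independently.
The complex anion is given as 1−; its ligand charges sum to -2, so Cu = +1.
With 2 anions per cation, the cation must be 2×1 = 2+.
Cation: ligand charges sum to -3; for the ion to be 2+, Nb = +5.

triamminediazidochloroniobium(V) (2,2'-bipyridine)diisothiocyanatocuprate(I)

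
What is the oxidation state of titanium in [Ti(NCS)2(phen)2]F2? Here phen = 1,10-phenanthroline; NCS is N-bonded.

+4

2 fluoride outside the brackets (-1 each) → the complex ion is 2+.
Ligand charges: 2×phen neutral; 2×NCS = -2; sum -2.
Ti + (-2) = 2+ ⇒ Ti is +4.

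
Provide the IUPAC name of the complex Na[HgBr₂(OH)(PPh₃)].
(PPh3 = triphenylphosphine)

The 1 sodium counter-ion carries a total charge of +1, so each complex ion is 1−.
Ligand charges: 2×bromo (-1 each), 1×triphenylphosphine (neutral), 1×hydroxo (-1 each); total -3. So Hg + (-3) = 1−, giving Hg = +2.
The complex ion is anionic, so mercury takes the -ate form mercurate(II).

sodium dibromohydroxo(triphenylphosphine)mercurate(II)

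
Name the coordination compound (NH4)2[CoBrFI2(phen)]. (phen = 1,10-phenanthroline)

ammonium bromofluorodiiodo(1,10-phenanthroline)cobaltate(II)

The 2 ammonium counter-ions carry a total charge of +2, so each complex ion is 2−.
Ligand charges: 2×iodo (-1 each), 1×1,10-phenanthroline (neutral), 1×bromo (-1 each), 1×fluoro (-1 each); total -4. So Co + (-4) = 2−, giving Co = +2.
The complex ion is anionic, so cobalt takes the -ate form cobaltate(II).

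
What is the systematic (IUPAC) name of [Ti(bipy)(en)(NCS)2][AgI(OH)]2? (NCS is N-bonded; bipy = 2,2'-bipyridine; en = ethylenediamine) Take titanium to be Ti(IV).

(2,2'-bipyridine)(ethylenediamine)diisothiocyanatotitanium(IV) hydroxoiodoargentate(I)

Both ions are complex: the cation is named first with the plain metal name, the anion second with the -ate form; each ion's ligands are alphabetised independently.
Ti is given as +4; the cation's ligand charges sum to -2, so the complex cation is 2+.
With 2 anions per cation, each anion must be 2/2 = 1−.
Anion: ligand charges sum to -2; for the ion to be 1−, Ag = +1.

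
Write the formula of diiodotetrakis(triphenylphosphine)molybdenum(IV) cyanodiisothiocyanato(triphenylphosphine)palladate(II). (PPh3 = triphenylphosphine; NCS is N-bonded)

Cation [Mo…]: ligand charges -2, Mo(IV) ⇒ ion charge 2+.
Anion [Pd…]: ligand charges -3, Pd(II) ⇒ ion charge 1−.
One 2+ cation requires 2 of the 1− anion.

[MoI2(PPh3)4][Pd(CN)(NCS)2(PPh3)]2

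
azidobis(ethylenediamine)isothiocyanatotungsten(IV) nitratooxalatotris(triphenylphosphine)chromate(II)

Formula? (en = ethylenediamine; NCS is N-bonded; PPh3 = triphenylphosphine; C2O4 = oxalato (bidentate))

Cation [W…]: ligand charges -2, W(IV) ⇒ ion charge 2+.
Anion [Cr…]: ligand charges -3, Cr(II) ⇒ ion charge 1−.
One 2+ cation requires 2 of the 1− anion.

[W(en)2(N3)(NCS)][Cr(C2O4)(NO3)(PPh3)3]2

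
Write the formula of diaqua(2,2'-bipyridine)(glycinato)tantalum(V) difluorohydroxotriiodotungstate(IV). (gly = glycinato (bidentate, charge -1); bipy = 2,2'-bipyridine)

[Ta(bipy)(gly)(H2O)2][WF2I3(OH)]2

Cation [Ta…]: ligand charges -1, Ta(V) ⇒ ion charge 4+.
Anion [W…]: ligand charges -6, W(IV) ⇒ ion charge 2−.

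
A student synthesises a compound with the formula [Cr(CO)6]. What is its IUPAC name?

There is no counter-ion, so the complex is neutral overall.
Ligand charges: 6×carbonyl (neutral); total 0. So Cr + (0) = 0, giving Cr = 0.

hexacarbonylchromium(0)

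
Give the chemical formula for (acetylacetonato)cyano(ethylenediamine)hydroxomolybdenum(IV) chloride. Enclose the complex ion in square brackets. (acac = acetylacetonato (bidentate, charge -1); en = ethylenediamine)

Ligands: 1 acetylacetonato (acac, -1), 1 hydroxo (OH, -1), 1 cyano (CN, -1), 1 ethylenediamine (en, neutral). Ligand charge sum = -3.
With Mo in oxidation state +4, the complex ion is [Mo...]^1+.
Charge balance with chloride (-1) requires 1 complex ion per 1 chloride.

[Mo(acac)(CN)(en)(OH)]Cl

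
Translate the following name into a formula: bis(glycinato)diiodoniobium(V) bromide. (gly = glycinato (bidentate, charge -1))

Ligands: 2 glycinato (gly, -1), 2 iodo (I, -1). Ligand charge sum = -4.
With Nb in oxidation state +5, the complex ion is [Nb...]^1+.
Charge balance with bromide (-1) requires 1 complex ion per 1 bromide.

[Nb(gly)2I2]Br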